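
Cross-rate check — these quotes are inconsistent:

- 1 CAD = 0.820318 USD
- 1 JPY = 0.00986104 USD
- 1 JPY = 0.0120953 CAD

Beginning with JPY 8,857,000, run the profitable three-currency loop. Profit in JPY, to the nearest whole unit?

Profitable loop is JPY → CAD → USD → JPY:
JPY 8,857,000 × 0.0120953 = CAD 107,128.07
CAD 107,128.07 × 0.820318 = USD 87,879.09
USD 87,879.09 ÷ 0.00986104 = JPY 8,911,746
Profit = JPY 8,911,746 − JPY 8,857,000

Profit: JPY 54,746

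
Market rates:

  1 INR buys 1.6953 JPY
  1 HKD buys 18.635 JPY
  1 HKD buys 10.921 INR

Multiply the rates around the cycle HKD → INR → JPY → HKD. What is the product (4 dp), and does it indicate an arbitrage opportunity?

0.9935 (arbitrage exists)

Around HKD → INR → JPY → HKD: 1 × 10.921 × 1.6953 ÷ 18.635 = 0.993527
Product < 1; profitable direction is HKD → JPY → INR → HKD.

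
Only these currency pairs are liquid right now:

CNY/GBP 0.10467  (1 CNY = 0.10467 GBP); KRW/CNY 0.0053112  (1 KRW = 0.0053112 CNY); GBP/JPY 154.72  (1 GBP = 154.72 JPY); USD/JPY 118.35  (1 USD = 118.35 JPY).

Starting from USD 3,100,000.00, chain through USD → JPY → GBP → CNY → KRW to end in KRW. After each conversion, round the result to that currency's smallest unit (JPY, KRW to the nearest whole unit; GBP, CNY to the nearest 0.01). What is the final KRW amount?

KRW 4,265,486,971

USD 3,100,000.00 × 118.35 = JPY 366,885,000
JPY 366,885,000 ÷ 154.72 = GBP 2,371,283.61
GBP 2,371,283.61 ÷ 0.10467 = CNY 22,654,854.40
CNY 22,654,854.40 ÷ 0.0053112 = KRW 4,265,486,971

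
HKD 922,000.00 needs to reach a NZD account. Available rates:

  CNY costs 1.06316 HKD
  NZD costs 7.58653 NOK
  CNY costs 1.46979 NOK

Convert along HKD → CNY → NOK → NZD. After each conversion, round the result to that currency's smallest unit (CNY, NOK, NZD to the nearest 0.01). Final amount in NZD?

HKD 922,000.00 ÷ 1.06316 = CNY 867,226.01
CNY 867,226.01 × 1.46979 = NOK 1,274,640.12
NOK 1,274,640.12 ÷ 7.58653 = NZD 168,013.59

NZD 168,013.59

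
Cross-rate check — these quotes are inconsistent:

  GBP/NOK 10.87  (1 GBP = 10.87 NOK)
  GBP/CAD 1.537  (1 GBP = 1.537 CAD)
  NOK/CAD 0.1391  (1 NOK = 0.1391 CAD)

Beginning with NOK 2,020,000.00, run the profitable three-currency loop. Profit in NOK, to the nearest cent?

Profitable loop is NOK → GBP → CAD → NOK:
NOK 2,020,000.00 ÷ 10.87 = GBP 185,832.57
GBP 185,832.57 × 1.537 = CAD 285,624.66
CAD 285,624.66 ÷ 0.1391 = NOK 2,053,376.38
Profit = NOK 2,053,376.38 − NOK 2,020,000.00

Profit: NOK 33,376.38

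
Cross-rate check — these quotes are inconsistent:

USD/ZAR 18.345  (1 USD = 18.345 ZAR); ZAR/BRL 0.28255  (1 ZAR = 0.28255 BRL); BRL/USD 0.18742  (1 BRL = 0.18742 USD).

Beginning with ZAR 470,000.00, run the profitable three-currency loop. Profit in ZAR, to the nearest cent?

Profit: ZAR 13,803.38

Profitable loop is ZAR → USD → BRL → ZAR:
ZAR 470,000.00 ÷ 18.345 = USD 25,620.06
USD 25,620.06 ÷ 0.18742 = BRL 136,698.64
BRL 136,698.64 ÷ 0.28255 = ZAR 483,803.38
Profit = ZAR 483,803.38 − ZAR 470,000.00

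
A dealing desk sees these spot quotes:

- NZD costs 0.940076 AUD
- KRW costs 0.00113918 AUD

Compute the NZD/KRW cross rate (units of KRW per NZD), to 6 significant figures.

1 NZD × 0.940076 = 0.940076 AUD
0.940076 AUD ÷ 0.00113918 = 825.222 KRW

NZD/KRW = 825.222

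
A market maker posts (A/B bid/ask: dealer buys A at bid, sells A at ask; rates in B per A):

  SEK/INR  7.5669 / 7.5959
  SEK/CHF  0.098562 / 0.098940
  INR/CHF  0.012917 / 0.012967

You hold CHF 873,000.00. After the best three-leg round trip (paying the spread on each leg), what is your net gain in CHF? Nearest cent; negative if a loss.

Net profit: CHF 584.66

Best loop CHF → INR → SEK → CHF:
CHF 873,000.00 ÷ 0.012967 (buy INR at ask) = INR 67,324,747.44
INR 67,324,747.44 ÷ 7.5959 (buy SEK at ask) = SEK 8,863,300.92
SEK 8,863,300.92 × 0.098562 (sell SEK at bid) = CHF 873,584.66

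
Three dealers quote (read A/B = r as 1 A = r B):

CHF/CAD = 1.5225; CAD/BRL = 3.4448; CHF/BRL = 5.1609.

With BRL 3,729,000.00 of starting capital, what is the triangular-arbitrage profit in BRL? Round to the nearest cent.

Profitable loop is BRL → CHF → CAD → BRL:
BRL 3,729,000.00 ÷ 5.1609 = CHF 722,548.39
CHF 722,548.39 × 1.5225 = CAD 1,100,079.93
CAD 1,100,079.93 × 3.4448 = BRL 3,789,555.34
Profit = BRL 3,789,555.34 − BRL 3,729,000.00

Profit: BRL 60,555.34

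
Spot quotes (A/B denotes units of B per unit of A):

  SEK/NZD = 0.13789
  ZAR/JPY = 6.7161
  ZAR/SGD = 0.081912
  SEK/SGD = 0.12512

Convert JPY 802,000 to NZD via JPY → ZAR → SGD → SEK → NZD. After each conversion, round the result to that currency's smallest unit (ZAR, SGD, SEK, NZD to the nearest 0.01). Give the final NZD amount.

JPY 802,000 ÷ 6.7161 = ZAR 119,414.54
ZAR 119,414.54 × 0.081912 = SGD 9,781.48
SGD 9,781.48 ÷ 0.12512 = SEK 78,176.79
SEK 78,176.79 × 0.13789 = NZD 10,779.80

NZD 10,779.80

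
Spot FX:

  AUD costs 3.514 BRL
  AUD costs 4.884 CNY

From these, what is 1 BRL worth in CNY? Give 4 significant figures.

1 BRL ÷ 3.514 = 0.284576 AUD
0.284576 AUD × 4.884 = 1.38987 CNY

BRL/CNY = 1.390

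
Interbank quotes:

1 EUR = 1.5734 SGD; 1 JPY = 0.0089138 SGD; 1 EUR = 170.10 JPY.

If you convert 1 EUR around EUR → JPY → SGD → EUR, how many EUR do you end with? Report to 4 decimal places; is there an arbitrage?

0.9637 (arbitrage exists)

Around EUR → JPY → SGD → EUR: 1 × 170.10 × 0.0089138 ÷ 1.5734 = 0.963669
Product < 1; profitable direction is EUR → SGD → JPY → EUR.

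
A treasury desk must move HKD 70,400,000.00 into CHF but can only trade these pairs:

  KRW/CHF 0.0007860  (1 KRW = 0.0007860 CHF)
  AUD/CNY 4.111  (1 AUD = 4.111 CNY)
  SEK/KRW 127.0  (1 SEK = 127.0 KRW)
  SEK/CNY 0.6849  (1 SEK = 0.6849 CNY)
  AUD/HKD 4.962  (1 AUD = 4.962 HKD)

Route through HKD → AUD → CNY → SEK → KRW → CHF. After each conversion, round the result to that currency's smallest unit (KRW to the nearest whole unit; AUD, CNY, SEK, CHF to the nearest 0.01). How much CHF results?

CHF 8,500,852.42

HKD 70,400,000.00 ÷ 4.962 = AUD 14,187,827.49
AUD 14,187,827.49 × 4.111 = CNY 58,326,158.81
CNY 58,326,158.81 ÷ 0.6849 = SEK 85,160,109.23
SEK 85,160,109.23 × 127.0 = KRW 10,815,333,872
KRW 10,815,333,872 × 0.0007860 = CHF 8,500,852.42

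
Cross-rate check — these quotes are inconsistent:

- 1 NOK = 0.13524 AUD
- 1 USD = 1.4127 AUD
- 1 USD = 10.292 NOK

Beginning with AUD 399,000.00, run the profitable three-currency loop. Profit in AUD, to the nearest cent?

Profit: AUD 5,965.38

Profitable loop is AUD → NOK → USD → AUD:
AUD 399,000.00 ÷ 0.13524 = NOK 2,950,310.56
NOK 2,950,310.56 ÷ 10.292 = USD 286,660.57
USD 286,660.57 × 1.4127 = AUD 404,965.38
Profit = AUD 404,965.38 − AUD 399,000.00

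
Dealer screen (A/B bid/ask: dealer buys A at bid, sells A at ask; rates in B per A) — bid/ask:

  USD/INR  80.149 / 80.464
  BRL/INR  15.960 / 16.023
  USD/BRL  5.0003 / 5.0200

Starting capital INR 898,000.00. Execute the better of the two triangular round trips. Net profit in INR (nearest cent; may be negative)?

Net result: INR -3,198.11 (no profitable arbitrage after spreads)

Best loop INR → BRL → USD → INR:
INR 898,000.00 ÷ 16.023 (buy BRL at ask) = BRL 56,044.44
BRL 56,044.44 ÷ 5.0200 (buy USD at ask) = USD 11,164.23
USD 11,164.23 × 80.149 (sell USD at bid) = INR 894,801.89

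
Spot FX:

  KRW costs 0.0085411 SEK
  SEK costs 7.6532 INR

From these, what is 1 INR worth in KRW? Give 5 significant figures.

INR/KRW = 15.298

1 INR ÷ 7.6532 = 0.130664 SEK
0.130664 SEK ÷ 0.0085411 = 15.2983 KRW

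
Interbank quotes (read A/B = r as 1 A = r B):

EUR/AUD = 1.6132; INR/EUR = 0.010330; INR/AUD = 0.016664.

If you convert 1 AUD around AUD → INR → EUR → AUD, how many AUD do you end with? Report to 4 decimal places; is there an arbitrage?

1.0000 (no arbitrage)

Around AUD → INR → EUR → AUD: 1 ÷ 0.016664 × 0.010330 × 1.6132 = 1.000021
Product ≈ 1 (deviation 0.002%, within rounding noise).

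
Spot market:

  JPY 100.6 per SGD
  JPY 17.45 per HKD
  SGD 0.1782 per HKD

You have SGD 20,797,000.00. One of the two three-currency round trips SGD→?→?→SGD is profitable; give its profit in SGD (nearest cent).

Profitable loop is SGD → JPY → HKD → SGD:
SGD 20,797,000.00 × 100.6 = JPY 2,092,178,200
JPY 2,092,178,200 ÷ 17.45 = HKD 119,895,598.85
HKD 119,895,598.85 × 0.1782 = SGD 21,365,395.72
Profit = SGD 21,365,395.72 − SGD 20,797,000.00

Profit: SGD 568,395.72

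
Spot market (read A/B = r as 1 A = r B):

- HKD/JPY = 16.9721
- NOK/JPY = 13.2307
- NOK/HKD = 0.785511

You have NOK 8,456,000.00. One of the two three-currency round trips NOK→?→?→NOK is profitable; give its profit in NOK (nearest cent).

Profitable loop is NOK → HKD → JPY → NOK:
NOK 8,456,000.00 × 0.785511 = HKD 6,642,281.02
HKD 6,642,281.02 × 16.9721 = JPY 112,733,458
JPY 112,733,458 ÷ 13.2307 = NOK 8,520,596.61
Profit = NOK 8,520,596.61 − NOK 8,456,000.00

Profit: NOK 64,596.61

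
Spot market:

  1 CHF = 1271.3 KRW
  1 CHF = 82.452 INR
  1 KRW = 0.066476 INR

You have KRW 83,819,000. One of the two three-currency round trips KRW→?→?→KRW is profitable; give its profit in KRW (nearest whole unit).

Profitable loop is KRW → INR → CHF → KRW:
KRW 83,819,000 × 0.066476 = INR 5,571,951.84
INR 5,571,951.84 ÷ 82.452 = CHF 67,578.13
CHF 67,578.13 × 1271.3 = KRW 85,912,075
Profit = KRW 85,912,075 − KRW 83,819,000

Profit: KRW 2,093,075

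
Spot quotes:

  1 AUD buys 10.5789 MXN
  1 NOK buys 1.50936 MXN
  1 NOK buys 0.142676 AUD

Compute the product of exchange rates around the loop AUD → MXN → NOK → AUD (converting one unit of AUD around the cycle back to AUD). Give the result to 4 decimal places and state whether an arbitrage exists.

1.0000 (no arbitrage)

Around AUD → MXN → NOK → AUD: 1 × 10.5789 ÷ 1.50936 × 0.142676 = 0.999997
Product ≈ 1 (deviation 0.000%, within rounding noise).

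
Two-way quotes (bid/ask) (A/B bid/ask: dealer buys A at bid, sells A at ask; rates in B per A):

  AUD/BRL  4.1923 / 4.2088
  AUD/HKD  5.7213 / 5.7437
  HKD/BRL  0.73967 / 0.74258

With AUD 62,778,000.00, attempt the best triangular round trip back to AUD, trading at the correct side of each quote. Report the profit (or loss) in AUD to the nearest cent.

Best loop AUD → HKD → BRL → AUD:
AUD 62,778,000.00 × 5.7213 (sell AUD at bid) = HKD 359,171,771.40
HKD 359,171,771.40 × 0.73967 (sell HKD at bid) = BRL 265,668,584.15
BRL 265,668,584.15 ÷ 4.2088 (buy AUD at ask) = AUD 63,122,168.83

Net profit: AUD 344,168.83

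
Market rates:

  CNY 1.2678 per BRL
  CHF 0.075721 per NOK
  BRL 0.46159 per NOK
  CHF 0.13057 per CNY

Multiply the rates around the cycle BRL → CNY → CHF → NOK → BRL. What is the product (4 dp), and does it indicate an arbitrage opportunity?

1.0091 (arbitrage exists)

Around BRL → CNY → CHF → NOK → BRL: 1 × 1.2678 × 0.13057 ÷ 0.075721 × 0.46159 = 1.009100
Product > 1; profitable direction is BRL → CNY → CHF → NOK → BRL.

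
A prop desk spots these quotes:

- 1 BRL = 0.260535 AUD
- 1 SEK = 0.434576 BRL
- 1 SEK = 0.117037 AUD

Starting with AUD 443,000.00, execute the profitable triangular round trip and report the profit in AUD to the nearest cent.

Profitable loop is AUD → BRL → SEK → AUD:
AUD 443,000.00 ÷ 0.260535 = BRL 1,700,347.36
BRL 1,700,347.36 ÷ 0.434576 = SEK 3,912,658.23
SEK 3,912,658.23 × 0.117037 = AUD 457,925.78
Profit = AUD 457,925.78 − AUD 443,000.00

Profit: AUD 14,925.78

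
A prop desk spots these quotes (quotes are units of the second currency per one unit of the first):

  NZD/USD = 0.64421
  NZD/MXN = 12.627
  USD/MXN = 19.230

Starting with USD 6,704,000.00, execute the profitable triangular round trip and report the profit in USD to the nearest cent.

Profit: USD 129,252.04

Profitable loop is USD → NZD → MXN → USD:
USD 6,704,000.00 ÷ 0.64421 = NZD 10,406,544.45
NZD 10,406,544.45 × 12.627 = MXN 131,403,436.77
MXN 131,403,436.77 ÷ 19.230 = USD 6,833,252.04
Profit = USD 6,833,252.04 − USD 6,704,000.00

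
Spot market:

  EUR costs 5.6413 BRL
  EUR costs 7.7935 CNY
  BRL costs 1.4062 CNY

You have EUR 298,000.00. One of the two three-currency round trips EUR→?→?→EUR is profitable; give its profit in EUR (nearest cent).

Profitable loop is EUR → BRL → CNY → EUR:
EUR 298,000.00 × 5.6413 = BRL 1,681,107.40
BRL 1,681,107.40 × 1.4062 = CNY 2,363,973.23
CNY 2,363,973.23 ÷ 7.7935 = EUR 303,326.26
Profit = EUR 303,326.26 − EUR 298,000.00

Profit: EUR 5,326.26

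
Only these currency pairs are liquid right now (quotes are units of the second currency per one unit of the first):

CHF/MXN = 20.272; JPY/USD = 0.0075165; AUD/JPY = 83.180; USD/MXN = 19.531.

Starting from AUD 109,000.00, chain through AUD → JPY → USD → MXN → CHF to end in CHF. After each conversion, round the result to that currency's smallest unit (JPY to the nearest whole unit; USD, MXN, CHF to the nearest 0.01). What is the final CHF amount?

CHF 65,658.20

AUD 109,000.00 × 83.180 = JPY 9,066,620
JPY 9,066,620 × 0.0075165 = USD 68,149.25
USD 68,149.25 × 19.531 = MXN 1,331,023.00
MXN 1,331,023.00 ÷ 20.272 = CHF 65,658.20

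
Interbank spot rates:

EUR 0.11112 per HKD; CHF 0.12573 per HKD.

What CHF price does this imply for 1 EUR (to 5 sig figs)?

1 EUR ÷ 0.11112 = 8.99928 HKD
8.99928 HKD × 0.12573 = 1.13148 CHF

EUR/CHF = 1.1315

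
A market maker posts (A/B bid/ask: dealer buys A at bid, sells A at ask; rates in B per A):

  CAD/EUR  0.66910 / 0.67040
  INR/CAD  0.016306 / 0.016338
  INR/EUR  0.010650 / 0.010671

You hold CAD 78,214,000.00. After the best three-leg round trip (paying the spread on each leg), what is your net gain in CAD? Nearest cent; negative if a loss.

Best loop CAD → EUR → INR → CAD:
CAD 78,214,000.00 × 0.66910 (sell CAD at bid) = EUR 52,332,987.40
EUR 52,332,987.40 ÷ 0.010671 (buy INR at ask) = INR 4,904,225,227.25
INR 4,904,225,227.25 × 0.016306 (sell INR at bid) = CAD 79,968,296.56

Net profit: CAD 1,754,296.56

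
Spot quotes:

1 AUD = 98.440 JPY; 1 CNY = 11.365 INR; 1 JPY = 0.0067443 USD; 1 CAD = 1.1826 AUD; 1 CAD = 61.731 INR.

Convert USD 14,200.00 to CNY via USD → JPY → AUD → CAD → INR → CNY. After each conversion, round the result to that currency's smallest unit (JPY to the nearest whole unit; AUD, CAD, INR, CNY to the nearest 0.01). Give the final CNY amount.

USD 14,200.00 ÷ 0.0067443 = JPY 2,105,482
JPY 2,105,482 ÷ 98.440 = AUD 21,388.48
AUD 21,388.48 ÷ 1.1826 = CAD 18,085.98
CAD 18,085.98 × 61.731 = INR 1,116,465.63
INR 1,116,465.63 ÷ 11.365 = CNY 98,237.19

CNY 98,237.19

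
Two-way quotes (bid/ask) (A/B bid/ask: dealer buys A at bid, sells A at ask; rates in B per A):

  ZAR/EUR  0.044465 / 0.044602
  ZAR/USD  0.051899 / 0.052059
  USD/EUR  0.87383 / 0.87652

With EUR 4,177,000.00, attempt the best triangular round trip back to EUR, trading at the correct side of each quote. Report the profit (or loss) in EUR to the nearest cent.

Net profit: EUR 70,135.16

Best loop EUR → ZAR → USD → EUR:
EUR 4,177,000.00 ÷ 0.044602 (buy ZAR at ask) = ZAR 93,650,508.95
ZAR 93,650,508.95 × 0.051899 (sell ZAR at bid) = USD 4,860,367.76
USD 4,860,367.76 × 0.87383 (sell USD at bid) = EUR 4,247,135.16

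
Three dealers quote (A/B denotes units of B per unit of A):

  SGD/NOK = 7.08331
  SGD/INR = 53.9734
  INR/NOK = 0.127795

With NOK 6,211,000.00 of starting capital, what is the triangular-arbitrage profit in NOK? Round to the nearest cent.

Profitable loop is NOK → INR → SGD → NOK:
NOK 6,211,000.00 ÷ 0.127795 = INR 48,601,275.48
INR 48,601,275.48 ÷ 53.9734 = SGD 900,467.18
SGD 900,467.18 × 7.08331 = NOK 6,378,288.21
Profit = NOK 6,378,288.21 − NOK 6,211,000.00

Profit: NOK 167,288.21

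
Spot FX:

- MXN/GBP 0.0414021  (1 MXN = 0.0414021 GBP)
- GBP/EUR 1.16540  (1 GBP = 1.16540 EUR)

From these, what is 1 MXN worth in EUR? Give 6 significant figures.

1 MXN × 0.0414021 = 0.0414021 GBP
0.0414021 GBP × 1.16540 = 0.04825 EUR

MXN/EUR = 0.0482500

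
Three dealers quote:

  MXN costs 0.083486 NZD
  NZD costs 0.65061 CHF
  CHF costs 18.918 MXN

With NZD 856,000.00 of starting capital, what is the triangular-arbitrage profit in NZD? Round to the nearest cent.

Profit: NZD 23,596.26

Profitable loop is NZD → CHF → MXN → NZD:
NZD 856,000.00 × 0.65061 = CHF 556,922.16
CHF 556,922.16 × 18.918 = MXN 10,535,853.42
MXN 10,535,853.42 × 0.083486 = NZD 879,596.26
Profit = NZD 879,596.26 − NZD 856,000.00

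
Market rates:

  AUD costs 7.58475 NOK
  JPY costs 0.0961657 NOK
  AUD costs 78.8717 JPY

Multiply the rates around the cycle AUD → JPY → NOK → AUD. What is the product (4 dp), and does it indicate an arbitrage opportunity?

1.0000 (no arbitrage)

Around AUD → JPY → NOK → AUD: 1 × 78.8717 × 0.0961657 ÷ 7.58475 = 1.000000
Product ≈ 1 (deviation 0.000%, within rounding noise).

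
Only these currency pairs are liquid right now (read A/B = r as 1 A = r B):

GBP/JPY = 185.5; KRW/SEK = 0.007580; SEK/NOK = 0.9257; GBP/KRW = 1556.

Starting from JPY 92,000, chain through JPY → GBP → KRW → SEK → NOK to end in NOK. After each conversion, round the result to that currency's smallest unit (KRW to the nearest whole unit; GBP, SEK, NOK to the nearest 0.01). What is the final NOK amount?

NOK 5,414.97

JPY 92,000 ÷ 185.5 = GBP 495.96
GBP 495.96 × 1556 = KRW 771,714
KRW 771,714 × 0.007580 = SEK 5,849.59
SEK 5,849.59 × 0.9257 = NOK 5,414.97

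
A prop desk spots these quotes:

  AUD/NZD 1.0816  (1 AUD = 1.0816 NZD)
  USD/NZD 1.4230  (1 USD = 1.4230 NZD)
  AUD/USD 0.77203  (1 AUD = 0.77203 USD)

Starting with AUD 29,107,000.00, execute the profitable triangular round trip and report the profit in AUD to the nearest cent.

Profitable loop is AUD → USD → NZD → AUD:
AUD 29,107,000.00 × 0.77203 = USD 22,471,477.21
USD 22,471,477.21 × 1.4230 = NZD 31,976,912.07
NZD 31,976,912.07 ÷ 1.0816 = AUD 29,564,452.73
Profit = AUD 29,564,452.73 − AUD 29,107,000.00

Profit: AUD 457,452.73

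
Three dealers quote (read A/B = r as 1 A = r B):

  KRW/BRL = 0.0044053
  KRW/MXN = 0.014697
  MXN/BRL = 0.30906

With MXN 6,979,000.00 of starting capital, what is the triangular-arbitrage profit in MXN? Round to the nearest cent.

Profit: MXN 216,967.67

Profitable loop is MXN → BRL → KRW → MXN:
MXN 6,979,000.00 × 0.30906 = BRL 2,156,929.74
BRL 2,156,929.74 ÷ 0.0044053 = KRW 489,621,533
KRW 489,621,533 × 0.014697 = MXN 7,195,967.67
Profit = MXN 7,195,967.67 − MXN 6,979,000.00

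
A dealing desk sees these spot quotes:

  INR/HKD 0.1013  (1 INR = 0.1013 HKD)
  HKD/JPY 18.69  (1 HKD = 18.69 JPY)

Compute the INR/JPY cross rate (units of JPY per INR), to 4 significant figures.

1 INR × 0.1013 = 0.1013 HKD
0.1013 HKD × 18.69 = 1.8933 JPY

INR/JPY = 1.893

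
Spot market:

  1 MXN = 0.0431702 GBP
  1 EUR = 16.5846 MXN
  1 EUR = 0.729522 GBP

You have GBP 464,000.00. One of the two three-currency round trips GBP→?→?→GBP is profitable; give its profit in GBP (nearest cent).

Profit: GBP 8,788.94

Profitable loop is GBP → MXN → EUR → GBP:
GBP 464,000.00 ÷ 0.0431702 = MXN 10,748,154.98
MXN 10,748,154.98 ÷ 16.5846 = EUR 648,080.45
EUR 648,080.45 × 0.729522 = GBP 472,788.94
Profit = GBP 472,788.94 − GBP 464,000.00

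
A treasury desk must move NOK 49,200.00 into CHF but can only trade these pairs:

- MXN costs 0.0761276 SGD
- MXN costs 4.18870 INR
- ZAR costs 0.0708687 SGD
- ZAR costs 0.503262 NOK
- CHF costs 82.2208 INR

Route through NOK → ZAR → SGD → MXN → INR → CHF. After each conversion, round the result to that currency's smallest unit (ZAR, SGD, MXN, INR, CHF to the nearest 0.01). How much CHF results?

NOK 49,200.00 ÷ 0.503262 = ZAR 97,762.20
ZAR 97,762.20 × 0.0708687 = SGD 6,928.28
SGD 6,928.28 ÷ 0.0761276 = MXN 91,008.78
MXN 91,008.78 × 4.18870 = INR 381,208.48
INR 381,208.48 ÷ 82.2208 = CHF 4,636.40

CHF 4,636.40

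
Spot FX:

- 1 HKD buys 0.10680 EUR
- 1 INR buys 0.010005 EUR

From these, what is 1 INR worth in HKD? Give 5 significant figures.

1 INR × 0.010005 = 0.010005 EUR
0.010005 EUR ÷ 0.10680 = 0.0936798 HKD

INR/HKD = 0.093680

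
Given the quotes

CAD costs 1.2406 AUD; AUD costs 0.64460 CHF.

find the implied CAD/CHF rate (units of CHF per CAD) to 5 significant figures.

1 CAD × 1.2406 = 1.2406 AUD
1.2406 AUD × 0.64460 = 0.799691 CHF

CAD/CHF = 0.79969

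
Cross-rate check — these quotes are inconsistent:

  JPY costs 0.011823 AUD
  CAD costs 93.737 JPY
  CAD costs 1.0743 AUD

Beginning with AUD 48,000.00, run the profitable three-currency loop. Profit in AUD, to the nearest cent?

Profit: AUD 1,517.01

Profitable loop is AUD → CAD → JPY → AUD:
AUD 48,000.00 ÷ 1.0743 = CAD 44,680.26
CAD 44,680.26 × 93.737 = JPY 4,188,193
JPY 4,188,193 × 0.011823 = AUD 49,517.01
Profit = AUD 49,517.01 − AUD 48,000.00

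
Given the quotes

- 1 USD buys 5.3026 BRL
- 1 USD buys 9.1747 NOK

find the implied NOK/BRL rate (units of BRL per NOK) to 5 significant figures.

1 NOK ÷ 9.1747 = 0.108995 USD
0.108995 USD × 5.3026 = 0.577959 BRL

NOK/BRL = 0.57796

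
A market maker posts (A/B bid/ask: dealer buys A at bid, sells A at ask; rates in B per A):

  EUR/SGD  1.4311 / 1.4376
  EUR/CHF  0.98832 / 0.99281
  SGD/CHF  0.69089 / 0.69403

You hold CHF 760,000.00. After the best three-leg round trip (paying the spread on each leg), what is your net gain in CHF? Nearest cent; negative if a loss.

Best loop CHF → EUR → SGD → CHF:
CHF 760,000.00 ÷ 0.99281 (buy EUR at ask) = EUR 765,503.97
EUR 765,503.97 × 1.4311 (sell EUR at bid) = SGD 1,095,512.74
SGD 1,095,512.74 × 0.69089 (sell SGD at bid) = CHF 756,878.79

Net result: CHF -3,121.21 (no profitable arbitrage after spreads)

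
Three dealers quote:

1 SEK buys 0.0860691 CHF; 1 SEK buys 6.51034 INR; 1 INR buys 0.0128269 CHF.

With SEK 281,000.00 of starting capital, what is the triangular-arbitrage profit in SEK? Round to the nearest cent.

Profit: SEK 8,619.77

Profitable loop is SEK → CHF → INR → SEK:
SEK 281,000.00 × 0.0860691 = CHF 24,185.42
CHF 24,185.42 ÷ 0.0128269 = INR 1,885,523.17
INR 1,885,523.17 ÷ 6.51034 = SEK 289,619.77
Profit = SEK 289,619.77 − SEK 281,000.00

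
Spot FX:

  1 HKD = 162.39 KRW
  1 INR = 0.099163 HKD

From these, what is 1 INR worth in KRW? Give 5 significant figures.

1 INR × 0.099163 = 0.099163 HKD
0.099163 HKD × 162.39 = 16.1031 KRW

INR/KRW = 16.103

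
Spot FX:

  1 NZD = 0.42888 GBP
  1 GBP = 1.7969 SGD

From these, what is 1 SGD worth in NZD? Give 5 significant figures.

1 SGD ÷ 1.7969 = 0.556514 GBP
0.556514 GBP ÷ 0.42888 = 1.2976 NZD

SGD/NZD = 1.2976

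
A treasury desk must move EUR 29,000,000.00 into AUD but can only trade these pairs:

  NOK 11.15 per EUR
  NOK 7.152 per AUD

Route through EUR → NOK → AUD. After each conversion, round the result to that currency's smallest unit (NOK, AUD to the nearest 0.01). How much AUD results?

EUR 29,000,000.00 × 11.15 = NOK 323,350,000.00
NOK 323,350,000.00 ÷ 7.152 = AUD 45,211,129.75

AUD 45,211,129.75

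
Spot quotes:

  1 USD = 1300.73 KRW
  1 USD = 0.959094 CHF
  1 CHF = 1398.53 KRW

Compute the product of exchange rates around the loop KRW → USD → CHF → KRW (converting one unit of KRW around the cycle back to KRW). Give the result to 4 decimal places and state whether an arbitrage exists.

1.0312 (arbitrage exists)

Around KRW → USD → CHF → KRW: 1 ÷ 1300.73 × 0.959094 × 1398.53 = 1.031207
Product > 1; profitable direction is KRW → USD → CHF → KRW.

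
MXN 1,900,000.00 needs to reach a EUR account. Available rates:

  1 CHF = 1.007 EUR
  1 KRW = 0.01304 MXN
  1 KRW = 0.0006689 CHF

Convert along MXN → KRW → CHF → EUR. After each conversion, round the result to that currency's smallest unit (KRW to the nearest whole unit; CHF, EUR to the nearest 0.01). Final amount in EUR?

MXN 1,900,000.00 ÷ 0.01304 = KRW 145,705,521
KRW 145,705,521 × 0.0006689 = CHF 97,462.42
CHF 97,462.42 × 1.007 = EUR 98,144.66

EUR 98,144.66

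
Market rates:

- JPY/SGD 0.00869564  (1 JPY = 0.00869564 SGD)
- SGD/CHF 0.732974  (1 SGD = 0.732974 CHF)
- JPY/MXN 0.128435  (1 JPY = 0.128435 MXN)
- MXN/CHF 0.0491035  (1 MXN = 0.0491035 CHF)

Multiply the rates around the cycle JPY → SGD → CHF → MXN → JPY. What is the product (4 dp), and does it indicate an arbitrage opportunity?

Around JPY → SGD → CHF → MXN → JPY: 1 × 0.00869564 × 0.732974 ÷ 0.0491035 ÷ 0.128435 = 1.010635
Product > 1; profitable direction is JPY → SGD → CHF → MXN → JPY.

1.0106 (arbitrage exists)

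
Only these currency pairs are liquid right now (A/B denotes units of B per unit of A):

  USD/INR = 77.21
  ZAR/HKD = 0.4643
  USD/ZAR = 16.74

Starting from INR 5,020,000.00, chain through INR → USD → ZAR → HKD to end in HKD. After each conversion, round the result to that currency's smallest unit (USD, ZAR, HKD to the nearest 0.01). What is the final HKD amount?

HKD 505,340.69

INR 5,020,000.00 ÷ 77.21 = USD 65,017.48
USD 65,017.48 × 16.74 = ZAR 1,088,392.62
ZAR 1,088,392.62 × 0.4643 = HKD 505,340.69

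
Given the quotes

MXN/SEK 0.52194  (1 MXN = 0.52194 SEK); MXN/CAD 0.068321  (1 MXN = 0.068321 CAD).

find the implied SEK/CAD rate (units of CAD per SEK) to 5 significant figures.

1 SEK ÷ 0.52194 = 1.91593 MXN
1.91593 MXN × 0.068321 = 0.130898 CAD

SEK/CAD = 0.13090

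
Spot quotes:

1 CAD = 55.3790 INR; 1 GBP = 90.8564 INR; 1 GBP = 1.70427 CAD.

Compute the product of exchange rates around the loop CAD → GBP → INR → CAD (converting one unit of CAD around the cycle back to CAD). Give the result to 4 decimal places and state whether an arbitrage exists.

Around CAD → GBP → INR → CAD: 1 ÷ 1.70427 × 90.8564 ÷ 55.3790 = 0.962658
Product < 1; profitable direction is CAD → INR → GBP → CAD.

0.9627 (arbitrage exists)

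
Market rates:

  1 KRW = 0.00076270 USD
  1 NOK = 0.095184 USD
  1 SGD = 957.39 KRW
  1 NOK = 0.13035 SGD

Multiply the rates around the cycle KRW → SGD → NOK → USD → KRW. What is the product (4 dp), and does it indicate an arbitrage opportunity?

Around KRW → SGD → NOK → USD → KRW: 1 ÷ 957.39 ÷ 0.13035 × 0.095184 ÷ 0.00076270 = 1.000024
Product ≈ 1 (deviation 0.002%, within rounding noise).

1.0000 (no arbitrage)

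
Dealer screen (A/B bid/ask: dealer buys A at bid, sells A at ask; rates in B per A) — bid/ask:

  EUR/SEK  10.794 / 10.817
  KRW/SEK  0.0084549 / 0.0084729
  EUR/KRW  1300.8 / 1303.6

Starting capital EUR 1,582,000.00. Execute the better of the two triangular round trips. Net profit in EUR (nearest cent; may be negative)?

Net profit: EUR 26,491.07

Best loop EUR → KRW → SEK → EUR:
EUR 1,582,000.00 × 1300.8 (sell EUR at bid) = KRW 2,057,865,600
KRW 2,057,865,600 × 0.0084549 (sell KRW at bid) = SEK 17,399,047.86
SEK 17,399,047.86 ÷ 10.817 (buy EUR at ask) = EUR 1,608,491.07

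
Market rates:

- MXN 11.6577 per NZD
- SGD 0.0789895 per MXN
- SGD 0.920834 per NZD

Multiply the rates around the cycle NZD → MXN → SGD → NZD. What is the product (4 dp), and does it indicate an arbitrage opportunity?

Around NZD → MXN → SGD → NZD: 1 × 11.6577 × 0.0789895 ÷ 0.920834 = 1.000002
Product ≈ 1 (deviation 0.000%, within rounding noise).

1.0000 (no arbitrage)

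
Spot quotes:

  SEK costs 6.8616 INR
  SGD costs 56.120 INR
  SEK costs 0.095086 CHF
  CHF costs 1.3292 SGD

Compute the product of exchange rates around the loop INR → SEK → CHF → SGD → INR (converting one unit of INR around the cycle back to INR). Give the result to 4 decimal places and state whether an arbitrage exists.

1.0337 (arbitrage exists)

Around INR → SEK → CHF → SGD → INR: 1 ÷ 6.8616 × 0.095086 × 1.3292 × 56.120 = 1.033711
Product > 1; profitable direction is INR → SEK → CHF → SGD → INR.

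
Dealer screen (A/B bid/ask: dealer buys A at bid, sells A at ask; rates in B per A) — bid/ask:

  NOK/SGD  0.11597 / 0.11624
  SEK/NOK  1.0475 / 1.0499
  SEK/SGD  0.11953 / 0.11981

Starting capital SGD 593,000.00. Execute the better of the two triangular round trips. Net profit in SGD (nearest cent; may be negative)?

Net profit: SGD 8,258.62

Best loop SGD → SEK → NOK → SGD:
SGD 593,000.00 ÷ 0.11981 (buy SEK at ask) = SEK 4,949,503.38
SEK 4,949,503.38 × 1.0475 (sell SEK at bid) = NOK 5,184,604.79
NOK 5,184,604.79 × 0.11597 (sell NOK at bid) = SGD 601,258.62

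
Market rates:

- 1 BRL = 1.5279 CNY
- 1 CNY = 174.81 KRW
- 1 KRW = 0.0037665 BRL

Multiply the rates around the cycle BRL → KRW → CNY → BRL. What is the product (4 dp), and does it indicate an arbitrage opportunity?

Around BRL → KRW → CNY → BRL: 1 ÷ 0.0037665 ÷ 174.81 ÷ 1.5279 = 0.994033
Product < 1; profitable direction is BRL → CNY → KRW → BRL.

0.9940 (arbitrage exists)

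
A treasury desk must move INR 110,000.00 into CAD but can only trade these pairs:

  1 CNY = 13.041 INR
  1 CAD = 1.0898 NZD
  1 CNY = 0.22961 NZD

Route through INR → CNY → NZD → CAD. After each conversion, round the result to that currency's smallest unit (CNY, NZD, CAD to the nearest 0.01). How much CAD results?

INR 110,000.00 ÷ 13.041 = CNY 8,434.94
CNY 8,434.94 × 0.22961 = NZD 1,936.75
NZD 1,936.75 ÷ 1.0898 = CAD 1,777.16

CAD 1,777.16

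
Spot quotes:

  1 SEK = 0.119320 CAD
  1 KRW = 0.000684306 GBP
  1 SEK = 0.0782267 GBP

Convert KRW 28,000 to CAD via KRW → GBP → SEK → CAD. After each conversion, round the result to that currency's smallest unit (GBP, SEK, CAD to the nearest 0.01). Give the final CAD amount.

KRW 28,000 × 0.000684306 = GBP 19.16
GBP 19.16 ÷ 0.0782267 = SEK 244.93
SEK 244.93 × 0.119320 = CAD 29.23

CAD 29.23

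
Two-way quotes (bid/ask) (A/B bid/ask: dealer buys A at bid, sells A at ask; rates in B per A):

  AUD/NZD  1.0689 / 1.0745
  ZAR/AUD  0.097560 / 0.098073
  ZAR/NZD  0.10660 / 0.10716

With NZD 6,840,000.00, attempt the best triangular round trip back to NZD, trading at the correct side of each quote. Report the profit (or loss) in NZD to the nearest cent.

Net profit: NZD 79,224.57

Best loop NZD → AUD → ZAR → NZD:
NZD 6,840,000.00 ÷ 1.0745 (buy AUD at ask) = AUD 6,365,751.51
AUD 6,365,751.51 ÷ 0.098073 (buy ZAR at ask) = ZAR 64,908,298.03
ZAR 64,908,298.03 × 0.10660 (sell ZAR at bid) = NZD 6,919,224.57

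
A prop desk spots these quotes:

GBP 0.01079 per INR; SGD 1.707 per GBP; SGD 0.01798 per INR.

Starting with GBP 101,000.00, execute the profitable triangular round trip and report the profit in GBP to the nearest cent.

Profitable loop is GBP → SGD → INR → GBP:
GBP 101,000.00 × 1.707 = SGD 172,407.00
SGD 172,407.00 ÷ 0.01798 = INR 9,588,820.91
INR 9,588,820.91 × 0.01079 = GBP 103,463.38
Profit = GBP 103,463.38 − GBP 101,000.00

Profit: GBP 2,463.38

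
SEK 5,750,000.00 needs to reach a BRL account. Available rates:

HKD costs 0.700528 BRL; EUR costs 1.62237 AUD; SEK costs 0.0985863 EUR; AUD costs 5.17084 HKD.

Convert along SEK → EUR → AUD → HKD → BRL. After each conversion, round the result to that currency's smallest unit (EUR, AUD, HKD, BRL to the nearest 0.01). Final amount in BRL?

BRL 3,331,354.98

SEK 5,750,000.00 × 0.0985863 = EUR 566,871.22
EUR 566,871.22 × 1.62237 = AUD 919,674.86
AUD 919,674.86 × 5.17084 = HKD 4,755,491.55
HKD 4,755,491.55 × 0.700528 = BRL 3,331,354.98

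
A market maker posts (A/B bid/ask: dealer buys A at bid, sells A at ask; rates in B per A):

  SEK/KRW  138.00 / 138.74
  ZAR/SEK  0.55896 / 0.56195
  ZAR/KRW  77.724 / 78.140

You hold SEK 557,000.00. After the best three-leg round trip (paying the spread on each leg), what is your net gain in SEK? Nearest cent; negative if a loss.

Best loop SEK → ZAR → KRW → SEK:
SEK 557,000.00 ÷ 0.56195 (buy ZAR at ask) = ZAR 991,191.39
ZAR 991,191.39 × 77.724 (sell ZAR at bid) = KRW 77,039,359
KRW 77,039,359 ÷ 138.74 (buy SEK at ask) = SEK 555,278.65

Net result: SEK -1,721.35 (no profitable arbitrage after spreads)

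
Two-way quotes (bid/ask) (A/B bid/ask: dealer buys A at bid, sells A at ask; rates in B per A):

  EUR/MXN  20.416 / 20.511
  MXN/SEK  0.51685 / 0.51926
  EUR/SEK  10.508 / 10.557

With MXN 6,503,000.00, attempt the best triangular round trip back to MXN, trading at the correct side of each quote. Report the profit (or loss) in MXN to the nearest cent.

Best loop MXN → SEK → EUR → MXN:
MXN 6,503,000.00 × 0.51685 (sell MXN at bid) = SEK 3,361,075.55
SEK 3,361,075.55 ÷ 10.557 (buy EUR at ask) = EUR 318,374.12
EUR 318,374.12 × 20.416 (sell EUR at bid) = MXN 6,499,925.97

Net result: MXN -3,074.03 (no profitable arbitrage after spreads)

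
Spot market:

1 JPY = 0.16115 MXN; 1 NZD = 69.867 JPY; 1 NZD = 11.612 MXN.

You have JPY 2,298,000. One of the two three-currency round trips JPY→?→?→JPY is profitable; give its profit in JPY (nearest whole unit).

Profit: JPY 72,034

Profitable loop is JPY → NZD → MXN → JPY:
JPY 2,298,000 ÷ 69.867 = NZD 32,891.06
NZD 32,891.06 × 11.612 = MXN 381,931.04
MXN 381,931.04 ÷ 0.16115 = JPY 2,370,034
Profit = JPY 2,370,034 − JPY 2,298,000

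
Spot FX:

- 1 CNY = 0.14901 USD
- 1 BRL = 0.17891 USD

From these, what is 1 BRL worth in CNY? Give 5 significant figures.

BRL/CNY = 1.2007

1 BRL × 0.17891 = 0.17891 USD
0.17891 USD ÷ 0.14901 = 1.20066 CNY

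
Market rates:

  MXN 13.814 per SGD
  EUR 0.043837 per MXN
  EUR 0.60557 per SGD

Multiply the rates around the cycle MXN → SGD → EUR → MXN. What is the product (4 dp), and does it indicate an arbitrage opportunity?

1.0000 (no arbitrage)

Around MXN → SGD → EUR → MXN: 1 ÷ 13.814 × 0.60557 ÷ 0.043837 = 1.000009
Product ≈ 1 (deviation 0.001%, within rounding noise).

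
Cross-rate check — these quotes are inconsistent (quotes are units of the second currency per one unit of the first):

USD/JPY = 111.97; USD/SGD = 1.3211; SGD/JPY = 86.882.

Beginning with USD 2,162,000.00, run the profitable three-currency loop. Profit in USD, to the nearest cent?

Profitable loop is USD → SGD → JPY → USD:
USD 2,162,000.00 × 1.3211 = SGD 2,856,218.20
SGD 2,856,218.20 × 86.882 = JPY 248,153,950
JPY 248,153,950 ÷ 111.97 = USD 2,216,253.90
Profit = USD 2,216,253.90 − USD 2,162,000.00

Profit: USD 54,253.90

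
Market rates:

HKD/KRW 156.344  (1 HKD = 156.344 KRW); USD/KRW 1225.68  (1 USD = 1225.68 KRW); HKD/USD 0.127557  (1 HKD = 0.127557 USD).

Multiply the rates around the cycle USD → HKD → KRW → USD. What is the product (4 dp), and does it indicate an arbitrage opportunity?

1.0000 (no arbitrage)

Around USD → HKD → KRW → USD: 1 ÷ 0.127557 × 156.344 ÷ 1225.68 = 1.000000
Product ≈ 1 (deviation 0.000%, within rounding noise).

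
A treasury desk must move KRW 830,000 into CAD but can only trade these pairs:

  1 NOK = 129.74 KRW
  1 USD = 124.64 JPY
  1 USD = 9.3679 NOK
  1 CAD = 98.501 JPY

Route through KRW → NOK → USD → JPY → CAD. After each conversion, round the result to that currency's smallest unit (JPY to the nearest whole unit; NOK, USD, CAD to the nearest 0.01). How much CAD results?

CAD 864.13

KRW 830,000 ÷ 129.74 = NOK 6,397.41
NOK 6,397.41 ÷ 9.3679 = USD 682.91
USD 682.91 × 124.64 = JPY 85,118
JPY 85,118 ÷ 98.501 = CAD 864.13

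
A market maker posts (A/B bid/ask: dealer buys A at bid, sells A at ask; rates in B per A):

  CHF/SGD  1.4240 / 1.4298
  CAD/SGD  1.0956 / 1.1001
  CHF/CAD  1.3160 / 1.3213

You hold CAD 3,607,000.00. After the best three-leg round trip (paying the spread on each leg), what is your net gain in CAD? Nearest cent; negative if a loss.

Net profit: CAD 30,296.98

Best loop CAD → SGD → CHF → CAD:
CAD 3,607,000.00 × 1.0956 (sell CAD at bid) = SGD 3,951,829.20
SGD 3,951,829.20 ÷ 1.4298 (buy CHF at ask) = CHF 2,763,903.48
CHF 2,763,903.48 × 1.3160 (sell CHF at bid) = CAD 3,637,296.98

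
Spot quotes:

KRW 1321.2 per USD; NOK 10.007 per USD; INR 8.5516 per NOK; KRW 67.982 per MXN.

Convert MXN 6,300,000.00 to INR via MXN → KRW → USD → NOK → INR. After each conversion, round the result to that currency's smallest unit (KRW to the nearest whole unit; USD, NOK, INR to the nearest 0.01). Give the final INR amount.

MXN 6,300,000.00 × 67.982 = KRW 428,286,600
KRW 428,286,600 ÷ 1321.2 = USD 324,164.85
USD 324,164.85 × 10.007 = NOK 3,243,917.65
NOK 3,243,917.65 × 8.5516 = INR 27,740,686.18

INR 27,740,686.18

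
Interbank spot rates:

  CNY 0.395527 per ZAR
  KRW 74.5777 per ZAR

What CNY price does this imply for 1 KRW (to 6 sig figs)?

1 KRW ÷ 74.5777 = 0.0134088 ZAR
0.0134088 ZAR × 0.395527 = 0.00530356 CNY

KRW/CNY = 0.00530356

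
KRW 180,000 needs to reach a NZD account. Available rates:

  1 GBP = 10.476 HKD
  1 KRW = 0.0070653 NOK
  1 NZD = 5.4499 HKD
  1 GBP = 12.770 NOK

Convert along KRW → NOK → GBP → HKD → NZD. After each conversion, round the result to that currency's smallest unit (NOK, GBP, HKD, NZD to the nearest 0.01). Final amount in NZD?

NZD 191.43

KRW 180,000 × 0.0070653 = NOK 1,271.75
NOK 1,271.75 ÷ 12.770 = GBP 99.59
GBP 99.59 × 10.476 = HKD 1,043.30
HKD 1,043.30 ÷ 5.4499 = NZD 191.43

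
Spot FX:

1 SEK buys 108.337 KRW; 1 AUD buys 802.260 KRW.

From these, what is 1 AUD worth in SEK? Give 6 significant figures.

AUD/SEK = 7.40523

1 AUD × 802.260 = 802.26 KRW
802.26 KRW ÷ 108.337 = 7.40523 SEK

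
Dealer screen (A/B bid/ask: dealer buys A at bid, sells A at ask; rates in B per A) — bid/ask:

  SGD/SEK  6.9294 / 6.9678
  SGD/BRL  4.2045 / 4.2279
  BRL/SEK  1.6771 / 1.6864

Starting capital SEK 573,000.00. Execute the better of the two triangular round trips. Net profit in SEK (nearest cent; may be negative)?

Net profit: SEK 6,872.16

Best loop SEK → SGD → BRL → SEK:
SEK 573,000.00 ÷ 6.9678 (buy SGD at ask) = SGD 82,235.43
SGD 82,235.43 × 4.2045 (sell SGD at bid) = BRL 345,758.85
BRL 345,758.85 × 1.6771 (sell BRL at bid) = SEK 579,872.16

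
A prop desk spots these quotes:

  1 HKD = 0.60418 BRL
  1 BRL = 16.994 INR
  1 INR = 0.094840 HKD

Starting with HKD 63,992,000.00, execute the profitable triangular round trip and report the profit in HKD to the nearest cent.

Profit: HKD 1,724,160.21

Profitable loop is HKD → INR → BRL → HKD:
HKD 63,992,000.00 ÷ 0.094840 = INR 674,736,398.14
INR 674,736,398.14 ÷ 16.994 = BRL 39,704,389.68
BRL 39,704,389.68 ÷ 0.60418 = HKD 65,716,160.21
Profit = HKD 65,716,160.21 − HKD 63,992,000.00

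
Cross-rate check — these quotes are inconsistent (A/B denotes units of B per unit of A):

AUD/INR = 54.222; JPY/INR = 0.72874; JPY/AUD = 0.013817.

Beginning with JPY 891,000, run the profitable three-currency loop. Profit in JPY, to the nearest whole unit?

Profit: JPY 24,998

Profitable loop is JPY → AUD → INR → JPY:
JPY 891,000 × 0.013817 = AUD 12,310.95
AUD 12,310.95 × 54.222 = INR 667,524.17
INR 667,524.17 ÷ 0.72874 = JPY 915,998
Profit = JPY 915,998 − JPY 891,000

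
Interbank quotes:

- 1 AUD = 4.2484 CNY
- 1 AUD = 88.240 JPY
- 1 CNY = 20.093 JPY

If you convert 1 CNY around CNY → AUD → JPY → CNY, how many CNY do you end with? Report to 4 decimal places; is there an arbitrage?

1.0337 (arbitrage exists)

Around CNY → AUD → JPY → CNY: 1 ÷ 4.2484 × 88.240 ÷ 20.093 = 1.033702
Product > 1; profitable direction is CNY → AUD → JPY → CNY.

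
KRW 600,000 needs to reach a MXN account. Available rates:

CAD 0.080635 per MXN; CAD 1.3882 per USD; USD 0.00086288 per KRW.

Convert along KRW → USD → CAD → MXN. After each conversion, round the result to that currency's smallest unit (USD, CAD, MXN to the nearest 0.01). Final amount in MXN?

KRW 600,000 × 0.00086288 = USD 517.73
USD 517.73 × 1.3882 = CAD 718.71
CAD 718.71 ÷ 0.080635 = MXN 8,913.13

MXN 8,913.13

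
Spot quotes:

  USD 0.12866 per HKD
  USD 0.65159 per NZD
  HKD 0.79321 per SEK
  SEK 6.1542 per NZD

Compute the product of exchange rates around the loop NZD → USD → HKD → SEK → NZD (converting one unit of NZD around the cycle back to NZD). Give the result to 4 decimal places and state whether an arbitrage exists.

1.0375 (arbitrage exists)

Around NZD → USD → HKD → SEK → NZD: 1 × 0.65159 ÷ 0.12866 ÷ 0.79321 ÷ 6.1542 = 1.037459
Product > 1; profitable direction is NZD → USD → HKD → SEK → NZD.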